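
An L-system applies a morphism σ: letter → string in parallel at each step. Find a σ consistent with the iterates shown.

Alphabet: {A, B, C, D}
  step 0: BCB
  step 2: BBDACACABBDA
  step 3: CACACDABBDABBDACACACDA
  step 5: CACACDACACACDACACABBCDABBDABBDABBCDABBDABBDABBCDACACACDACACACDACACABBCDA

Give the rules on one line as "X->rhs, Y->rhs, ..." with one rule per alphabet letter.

  step 2 ⇒ step 3: BBDACACABBDA ⇒ CA·CA·C·DA·BB·DA·BB·DA·CA·CA·C·DA
    A ↦ DA
    B ↦ CA
    C ↦ BB
    D ↦ C

A->DA, B->CA, C->BB, D->C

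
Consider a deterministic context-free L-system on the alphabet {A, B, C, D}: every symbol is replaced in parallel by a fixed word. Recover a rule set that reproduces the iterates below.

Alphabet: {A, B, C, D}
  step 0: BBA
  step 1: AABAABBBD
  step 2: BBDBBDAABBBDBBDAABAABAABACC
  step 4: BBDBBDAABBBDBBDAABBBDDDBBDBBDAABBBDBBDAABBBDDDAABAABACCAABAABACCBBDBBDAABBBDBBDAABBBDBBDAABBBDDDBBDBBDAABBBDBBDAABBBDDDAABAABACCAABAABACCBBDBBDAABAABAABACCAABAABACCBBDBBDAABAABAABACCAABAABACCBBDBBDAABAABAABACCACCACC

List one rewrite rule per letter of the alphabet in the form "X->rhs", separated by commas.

A->BBD, B->AAB, C->D, D->ACC

  step 1 ⇒ step 2: AABAABBBD ⇒ BBD·BBD·AAB·BBD·BBD·AAB·AAB·AAB·ACC
    A ↦ BBD
    B ↦ AAB
    D ↦ ACC
    C ↦ D  (constrained at step 2)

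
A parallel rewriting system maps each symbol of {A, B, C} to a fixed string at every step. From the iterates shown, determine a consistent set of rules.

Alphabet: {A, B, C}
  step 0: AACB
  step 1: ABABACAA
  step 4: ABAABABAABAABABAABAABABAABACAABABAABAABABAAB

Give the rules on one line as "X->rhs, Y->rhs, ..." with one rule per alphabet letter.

  step 0 ⇒ step 1: AACB ⇒ AB·AB·ACA·A
    A ↦ AB
    B ↦ A
    C ↦ ACA

A->AB, B->A, C->ACA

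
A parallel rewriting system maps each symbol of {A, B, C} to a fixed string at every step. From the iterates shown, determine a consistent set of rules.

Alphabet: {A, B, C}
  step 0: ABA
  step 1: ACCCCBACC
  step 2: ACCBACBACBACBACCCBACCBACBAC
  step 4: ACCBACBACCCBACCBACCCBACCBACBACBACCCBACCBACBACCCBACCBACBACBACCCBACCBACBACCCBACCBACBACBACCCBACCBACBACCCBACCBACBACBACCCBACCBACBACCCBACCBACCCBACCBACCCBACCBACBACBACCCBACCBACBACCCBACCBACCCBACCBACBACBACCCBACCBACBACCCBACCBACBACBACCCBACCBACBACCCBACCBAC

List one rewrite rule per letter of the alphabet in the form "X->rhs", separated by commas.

  step 1 ⇒ step 2: ACCCCBACC ⇒ ACC·BAC·BAC·BAC·BAC·CCB·ACC·BAC·BAC
    A ↦ ACC
    B ↦ CCB
    C ↦ BAC

A->ACC, B->CCB, C->BAC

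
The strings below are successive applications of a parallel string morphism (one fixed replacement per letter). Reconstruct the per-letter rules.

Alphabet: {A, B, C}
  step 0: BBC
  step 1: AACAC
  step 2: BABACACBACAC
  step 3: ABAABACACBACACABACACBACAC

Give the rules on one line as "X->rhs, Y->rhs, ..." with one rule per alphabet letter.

A->BA, B->A, C->CAC

  step 2 ⇒ step 3: BABACACBACAC ⇒ A·BA·A·BA·CAC·BA·CAC·A·BA·CAC·BA·CAC
    A ↦ BA
    B ↦ A
    C ↦ CAC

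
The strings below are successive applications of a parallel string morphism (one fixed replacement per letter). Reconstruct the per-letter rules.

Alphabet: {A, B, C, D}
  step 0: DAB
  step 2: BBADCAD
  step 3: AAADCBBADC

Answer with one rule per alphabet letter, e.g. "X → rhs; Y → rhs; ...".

  step 2 ⇒ step 3: BBADCAD ⇒ A·A·AD·C·BB·AD·C
    A ↦ AD
    B ↦ A
    C ↦ BB
    D ↦ C

A->AD, B->A, C->BB, D->C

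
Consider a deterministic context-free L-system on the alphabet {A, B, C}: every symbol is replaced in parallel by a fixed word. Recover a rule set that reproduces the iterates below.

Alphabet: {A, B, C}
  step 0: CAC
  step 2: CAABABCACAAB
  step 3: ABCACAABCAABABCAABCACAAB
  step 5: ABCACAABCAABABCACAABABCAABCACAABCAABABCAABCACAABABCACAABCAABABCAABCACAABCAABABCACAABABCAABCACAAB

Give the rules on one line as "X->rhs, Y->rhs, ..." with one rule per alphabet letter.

A->CA, B->AB, C->AB

  step 2 ⇒ step 3: CAABABCACAAB ⇒ AB·CA·CA·AB·CA·AB·AB·CA·AB·CA·CA·AB
    A ↦ CA
    B ↦ AB
    C ↦ AB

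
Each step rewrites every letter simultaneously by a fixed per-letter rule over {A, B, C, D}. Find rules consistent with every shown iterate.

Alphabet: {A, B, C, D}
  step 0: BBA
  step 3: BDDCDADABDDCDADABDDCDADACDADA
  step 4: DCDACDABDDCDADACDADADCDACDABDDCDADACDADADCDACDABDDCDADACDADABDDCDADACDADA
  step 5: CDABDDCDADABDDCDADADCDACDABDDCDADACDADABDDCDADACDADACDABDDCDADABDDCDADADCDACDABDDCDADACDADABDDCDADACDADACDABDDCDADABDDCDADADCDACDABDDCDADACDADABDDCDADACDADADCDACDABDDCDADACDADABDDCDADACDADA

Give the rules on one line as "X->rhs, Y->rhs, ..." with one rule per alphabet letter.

  step 4 ⇒ step 5: DCDACDABDDCDADACDADADCDACDABDDCDADACDADADCDACDABDDCDADACDADABDDCDADACDADA ⇒ CDA·BDD·CDA·DA·BDD·CDA·DA·D·CDA·CDA·BDD·CDA·DA·CDA·DA·BDD·CDA·DA·CDA·DA·CDA·BDD·CDA·DA·BDD·CDA·DA·D·CDA·CDA·BDD·CDA·DA·CDA·DA·BDD·CDA·DA·CDA·DA·CDA·BDD·CDA·DA·BDD·CDA·DA·D·CDA·CDA·BDD·CDA·DA·CDA·DA·BDD·CDA·DA·CDA·DA·D·CDA·CDA·BDD·CDA·DA·CDA·DA·BDD·CDA·DA·CDA·DA
    A ↦ DA
    B ↦ D
    C ↦ BDD
    D ↦ CDA

A->DA, B->D, C->BDD, D->CDA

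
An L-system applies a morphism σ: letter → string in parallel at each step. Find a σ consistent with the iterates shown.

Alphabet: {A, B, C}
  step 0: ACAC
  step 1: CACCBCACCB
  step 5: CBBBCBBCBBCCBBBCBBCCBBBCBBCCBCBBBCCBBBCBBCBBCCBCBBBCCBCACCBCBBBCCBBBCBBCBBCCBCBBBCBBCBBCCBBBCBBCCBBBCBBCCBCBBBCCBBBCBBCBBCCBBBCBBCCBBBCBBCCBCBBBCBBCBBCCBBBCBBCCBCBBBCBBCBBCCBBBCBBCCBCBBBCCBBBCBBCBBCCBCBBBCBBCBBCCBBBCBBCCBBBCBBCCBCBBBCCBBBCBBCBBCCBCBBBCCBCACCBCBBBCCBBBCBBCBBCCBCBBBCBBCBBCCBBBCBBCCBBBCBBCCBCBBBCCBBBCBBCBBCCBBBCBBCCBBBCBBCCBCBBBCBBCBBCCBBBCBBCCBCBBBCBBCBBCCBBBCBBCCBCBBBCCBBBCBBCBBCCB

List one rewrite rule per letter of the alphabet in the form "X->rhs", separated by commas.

A->CAC, B->BBC, C->CB

  step 0 ⇒ step 1: ACAC ⇒ CAC·CB·CAC·CB
    A ↦ CAC
    C ↦ CB
    B ↦ BBC  (constrained at step 1)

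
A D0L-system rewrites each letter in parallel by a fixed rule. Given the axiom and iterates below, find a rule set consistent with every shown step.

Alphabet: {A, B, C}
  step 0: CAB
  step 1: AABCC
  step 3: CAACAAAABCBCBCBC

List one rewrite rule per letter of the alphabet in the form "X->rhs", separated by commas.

  step 0 ⇒ step 1: CAB ⇒ AA·BC·C
    A ↦ BC
    B ↦ C
    C ↦ AA

A->BC, B->C, C->AA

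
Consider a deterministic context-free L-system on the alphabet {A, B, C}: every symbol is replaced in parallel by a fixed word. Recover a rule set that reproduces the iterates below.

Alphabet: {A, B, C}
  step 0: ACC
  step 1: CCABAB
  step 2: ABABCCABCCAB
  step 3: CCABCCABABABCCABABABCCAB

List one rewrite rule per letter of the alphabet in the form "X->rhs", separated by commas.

  step 2 ⇒ step 3: ABABCCABCCAB ⇒ CC·AB·CC·AB·AB·AB·CC·AB·AB·AB·CC·AB
    A ↦ CC
    B ↦ AB
    C ↦ AB

A->CC, B->AB, C->AB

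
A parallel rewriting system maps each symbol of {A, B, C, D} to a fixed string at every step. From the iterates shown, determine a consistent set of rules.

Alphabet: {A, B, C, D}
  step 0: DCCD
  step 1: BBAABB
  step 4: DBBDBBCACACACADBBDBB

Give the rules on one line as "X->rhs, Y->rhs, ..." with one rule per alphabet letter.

  step 0 ⇒ step 1: DCCD ⇒ BB·A·A·BB
    C ↦ A
    D ↦ BB
    A ↦ D  (constrained at step 1)
    B ↦ CA  (constrained at step 1)

A->D, B->CA, C->A, D->BB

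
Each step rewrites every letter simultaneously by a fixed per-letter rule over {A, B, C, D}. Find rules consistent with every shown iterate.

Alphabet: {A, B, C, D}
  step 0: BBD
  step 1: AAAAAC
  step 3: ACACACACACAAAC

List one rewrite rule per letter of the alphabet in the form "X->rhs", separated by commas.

A->D, B->AA, C->BD, D->AC

  step 0 ⇒ step 1: BBD ⇒ AA·AA·AC
    B ↦ AA
    D ↦ AC
    A ↦ D  (constrained at step 1)
    C ↦ BD  (constrained at step 1)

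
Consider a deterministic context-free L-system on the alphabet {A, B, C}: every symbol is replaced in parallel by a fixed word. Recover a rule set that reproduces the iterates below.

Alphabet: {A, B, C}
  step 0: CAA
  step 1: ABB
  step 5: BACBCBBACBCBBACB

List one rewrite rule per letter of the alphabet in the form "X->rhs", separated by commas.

A->B, B->CB, C->A

  step 0 ⇒ step 1: CAA ⇒ A·B·B
    A ↦ B
    C ↦ A
    B ↦ CB  (constrained at step 1)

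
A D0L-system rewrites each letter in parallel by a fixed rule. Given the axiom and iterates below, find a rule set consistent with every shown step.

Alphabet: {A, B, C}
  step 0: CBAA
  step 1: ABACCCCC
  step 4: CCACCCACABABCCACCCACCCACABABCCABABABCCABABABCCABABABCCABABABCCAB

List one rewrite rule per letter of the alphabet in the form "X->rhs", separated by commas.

A->CC, B->AC, C->AB

  step 0 ⇒ step 1: CBAA ⇒ AB·AC·CC·CC
    A ↦ CC
    B ↦ AC
    C ↦ AB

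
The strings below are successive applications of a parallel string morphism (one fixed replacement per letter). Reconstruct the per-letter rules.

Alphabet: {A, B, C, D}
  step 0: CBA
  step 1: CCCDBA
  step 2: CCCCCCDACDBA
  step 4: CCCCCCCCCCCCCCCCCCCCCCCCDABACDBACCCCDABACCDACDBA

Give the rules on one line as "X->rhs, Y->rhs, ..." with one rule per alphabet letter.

  step 1 ⇒ step 2: CCCDBA ⇒ CC·CC·CC·DA·CD·BA
    A ↦ BA
    B ↦ CD
    C ↦ CC
    D ↦ DA

A->BA, B->CD, C->CC, D->DA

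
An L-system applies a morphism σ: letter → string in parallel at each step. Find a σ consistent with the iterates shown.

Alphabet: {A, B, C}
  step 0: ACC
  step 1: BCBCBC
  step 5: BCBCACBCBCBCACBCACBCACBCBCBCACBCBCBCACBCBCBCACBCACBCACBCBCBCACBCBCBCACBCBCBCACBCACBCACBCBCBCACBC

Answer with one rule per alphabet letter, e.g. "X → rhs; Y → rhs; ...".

  step 0 ⇒ step 1: ACC ⇒ BC·BC·BC
    A ↦ BC
    C ↦ BC
    B ↦ AC  (constrained at step 1)

A->BC, B->AC, C->BC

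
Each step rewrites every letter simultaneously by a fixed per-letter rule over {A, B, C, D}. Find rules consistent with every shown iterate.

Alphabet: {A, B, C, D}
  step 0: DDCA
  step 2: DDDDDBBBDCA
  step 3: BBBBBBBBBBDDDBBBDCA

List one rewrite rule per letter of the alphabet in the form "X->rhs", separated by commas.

  step 2 ⇒ step 3: DDDDDBBBDCA ⇒ BB·BB·BB·BB·BB·D·D·D·BB·BD·CA
    A ↦ CA
    B ↦ D
    C ↦ BD
    D ↦ BB

A->CA, B->D, C->BD, D->BB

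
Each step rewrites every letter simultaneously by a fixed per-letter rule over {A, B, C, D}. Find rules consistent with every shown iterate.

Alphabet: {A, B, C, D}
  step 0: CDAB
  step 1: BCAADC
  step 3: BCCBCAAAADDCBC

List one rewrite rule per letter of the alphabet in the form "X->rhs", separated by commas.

A->D, B->C, C->BC, D->AA

  step 0 ⇒ step 1: CDAB ⇒ BC·AA·D·C
    A ↦ D
    B ↦ C
    C ↦ BC
    D ↦ AA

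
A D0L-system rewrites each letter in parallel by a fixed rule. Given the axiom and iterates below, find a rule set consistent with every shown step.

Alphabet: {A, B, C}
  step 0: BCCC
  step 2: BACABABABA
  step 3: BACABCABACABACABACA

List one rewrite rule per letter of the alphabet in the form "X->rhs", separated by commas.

  step 2 ⇒ step 3: BACABABABA ⇒ BA·CA·B·CA·BA·CA·BA·CA·BA·CA
    A ↦ CA
    B ↦ BA
    C ↦ B

A->CA, B->BA, C->B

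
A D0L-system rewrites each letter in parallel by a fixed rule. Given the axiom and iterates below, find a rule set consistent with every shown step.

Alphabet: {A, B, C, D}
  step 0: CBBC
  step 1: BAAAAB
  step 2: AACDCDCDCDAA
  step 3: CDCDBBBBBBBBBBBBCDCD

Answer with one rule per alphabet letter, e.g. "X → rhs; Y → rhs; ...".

  step 2 ⇒ step 3: AACDCDCDCDAA ⇒ CD·CD·B·BB·B·BB·B·BB·B·BB·CD·CD
    A ↦ CD
    C ↦ B
    D ↦ BB
  step 0 ⇒ step 1: CBBC ⇒ B·AA·AA·B
    B ↦ AA

A->CD, B->AA, C->B, D->BB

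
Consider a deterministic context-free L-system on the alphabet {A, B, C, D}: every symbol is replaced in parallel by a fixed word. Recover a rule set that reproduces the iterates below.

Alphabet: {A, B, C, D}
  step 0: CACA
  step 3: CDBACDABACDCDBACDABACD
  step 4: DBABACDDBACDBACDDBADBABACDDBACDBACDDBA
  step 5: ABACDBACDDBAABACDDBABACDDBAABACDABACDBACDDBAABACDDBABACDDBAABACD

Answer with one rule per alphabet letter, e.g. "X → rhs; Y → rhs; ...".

A->CD, B->BA, C->DB, D->A

  step 4 ⇒ step 5: DBABACDDBACDBACDDBADBABACDDBACDBACDDBA ⇒ A·BA·CD·BA·CD·DB·A·A·BA·CD·DB·A·BA·CD·DB·A·A·BA·CD·A·BA·CD·BA·CD·DB·A·A·BA·CD·DB·A·BA·CD·DB·A·A·BA·CD
    A ↦ CD
    B ↦ BA
    C ↦ DB
    D ↦ A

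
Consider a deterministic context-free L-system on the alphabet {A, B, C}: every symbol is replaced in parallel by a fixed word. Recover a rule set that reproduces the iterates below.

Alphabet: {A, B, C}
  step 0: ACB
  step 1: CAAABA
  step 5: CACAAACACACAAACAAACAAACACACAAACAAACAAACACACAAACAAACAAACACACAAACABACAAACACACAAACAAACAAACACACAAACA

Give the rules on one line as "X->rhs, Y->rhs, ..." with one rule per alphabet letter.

A->CA, B->BA, C->AA

  step 0 ⇒ step 1: ACB ⇒ CA·AA·BA
    A ↦ CA
    B ↦ BA
    C ↦ AA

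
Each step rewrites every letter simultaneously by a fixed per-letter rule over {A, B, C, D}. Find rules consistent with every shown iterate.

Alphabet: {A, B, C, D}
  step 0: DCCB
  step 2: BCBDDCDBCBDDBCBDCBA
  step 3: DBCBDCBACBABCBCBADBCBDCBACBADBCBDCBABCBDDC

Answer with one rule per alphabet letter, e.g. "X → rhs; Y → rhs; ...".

  step 2 ⇒ step 3: BCBDDCDBCBDDBCBDCBA ⇒ D·BCB·D·CBA·CBA·BCB·CBA·D·BCB·D·CBA·CBA·D·BCB·D·CBA·BCB·D·DC
    A ↦ DC
    B ↦ D
    C ↦ BCB
    D ↦ CBA

A->DC, B->D, C->BCB, D->CBA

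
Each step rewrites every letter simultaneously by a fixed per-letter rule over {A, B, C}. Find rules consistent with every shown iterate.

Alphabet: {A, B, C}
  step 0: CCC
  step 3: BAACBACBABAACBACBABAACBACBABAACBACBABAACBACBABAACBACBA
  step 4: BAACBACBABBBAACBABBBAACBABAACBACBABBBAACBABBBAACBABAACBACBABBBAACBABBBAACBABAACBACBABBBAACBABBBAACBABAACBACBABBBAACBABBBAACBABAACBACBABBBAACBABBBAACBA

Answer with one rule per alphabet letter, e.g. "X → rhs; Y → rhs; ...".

A->CBA, B->BAA, C->BB

  step 3 ⇒ step 4: BAACBACBABAACBACBABAACBACBABAACBACBABAACBACBABAACBACBA ⇒ BAA·CBA·CBA·BB·BAA·CBA·BB·BAA·CBA·BAA·CBA·CBA·BB·BAA·CBA·BB·BAA·CBA·BAA·CBA·CBA·BB·BAA·CBA·BB·BAA·CBA·BAA·CBA·CBA·BB·BAA·CBA·BB·BAA·CBA·BAA·CBA·CBA·BB·BAA·CBA·BB·BAA·CBA·BAA·CBA·CBA·BB·BAA·CBA·BB·BAA·CBA
    A ↦ CBA
    B ↦ BAA
    C ↦ BB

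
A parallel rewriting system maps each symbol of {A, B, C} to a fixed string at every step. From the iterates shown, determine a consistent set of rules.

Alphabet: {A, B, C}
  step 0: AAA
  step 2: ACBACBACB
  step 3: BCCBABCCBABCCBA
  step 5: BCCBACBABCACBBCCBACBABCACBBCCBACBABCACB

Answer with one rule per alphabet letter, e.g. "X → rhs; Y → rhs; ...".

  step 2 ⇒ step 3: ACBACBACB ⇒ BC·CB·A·BC·CB·A·BC·CB·A
    A ↦ BC
    B ↦ A
    C ↦ CB

A->BC, B->A, C->CB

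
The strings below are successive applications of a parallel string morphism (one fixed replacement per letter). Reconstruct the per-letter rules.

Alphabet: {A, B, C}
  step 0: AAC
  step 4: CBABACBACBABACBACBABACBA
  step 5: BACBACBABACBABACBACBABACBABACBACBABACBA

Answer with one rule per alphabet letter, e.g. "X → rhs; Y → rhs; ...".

A->BA, B->C, C->BA

  step 4 ⇒ step 5: CBABACBACBABACBACBABACBA ⇒ BA·C·BA·C·BA·BA·C·BA·BA·C·BA·C·BA·BA·C·BA·BA·C·BA·C·BA·BA·C·BA
    A ↦ BA
    B ↦ C
    C ↦ BA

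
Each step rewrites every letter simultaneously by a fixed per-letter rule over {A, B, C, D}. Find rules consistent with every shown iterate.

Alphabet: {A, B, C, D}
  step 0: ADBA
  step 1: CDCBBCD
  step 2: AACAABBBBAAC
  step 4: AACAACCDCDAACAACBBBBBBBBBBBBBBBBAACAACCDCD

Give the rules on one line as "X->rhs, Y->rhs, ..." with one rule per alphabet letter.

  step 1 ⇒ step 2: CDCBBCD ⇒ AA·C·AA·BB·BB·AA·C
    B ↦ BB
    C ↦ AA
    D ↦ C
  step 0 ⇒ step 1: ADBA ⇒ CD·C·BB·CD
    A ↦ CD

A->CD, B->BB, C->AA, D->C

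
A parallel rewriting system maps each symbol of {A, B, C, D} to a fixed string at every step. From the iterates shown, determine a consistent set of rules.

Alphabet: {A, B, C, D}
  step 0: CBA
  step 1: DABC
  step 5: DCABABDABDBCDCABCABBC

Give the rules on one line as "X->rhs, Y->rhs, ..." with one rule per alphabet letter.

A->C, B->AB, C->D, D->BC

  step 0 ⇒ step 1: CBA ⇒ D·AB·C
    A ↦ C
    B ↦ AB
    C ↦ D
    D ↦ BC  (constrained at step 1)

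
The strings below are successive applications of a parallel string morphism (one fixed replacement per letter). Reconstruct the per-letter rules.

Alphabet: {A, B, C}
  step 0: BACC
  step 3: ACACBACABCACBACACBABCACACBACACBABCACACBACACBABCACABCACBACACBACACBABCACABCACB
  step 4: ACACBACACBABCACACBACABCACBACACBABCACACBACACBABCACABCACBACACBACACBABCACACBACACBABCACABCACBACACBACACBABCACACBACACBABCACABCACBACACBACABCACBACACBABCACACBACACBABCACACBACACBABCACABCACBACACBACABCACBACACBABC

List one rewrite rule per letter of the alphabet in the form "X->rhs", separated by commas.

A->AC, B->ABC, C->ACB

  step 3 ⇒ step 4: ACACBACABCACBACACBABCACACBACACBABCACACBACACBABCACABCACBACACBACACBABCACABCACB ⇒ AC·ACB·AC·ACB·ABC·AC·ACB·AC·ABC·ACB·AC·ACB·ABC·AC·ACB·AC·ACB·ABC·AC·ABC·ACB·AC·ACB·AC·ACB·ABC·AC·ACB·AC·ACB·ABC·AC·ABC·ACB·AC·ACB·AC·ACB·ABC·AC·ACB·AC·ACB·ABC·AC·ABC·ACB·AC·ACB·AC·ABC·ACB·AC·ACB·ABC·AC·ACB·AC·ACB·ABC·AC·ACB·AC·ACB·ABC·AC·ABC·ACB·AC·ACB·AC·ABC·ACB·AC·ACB·ABC
    A ↦ AC
    B ↦ ABC
    C ↦ ACB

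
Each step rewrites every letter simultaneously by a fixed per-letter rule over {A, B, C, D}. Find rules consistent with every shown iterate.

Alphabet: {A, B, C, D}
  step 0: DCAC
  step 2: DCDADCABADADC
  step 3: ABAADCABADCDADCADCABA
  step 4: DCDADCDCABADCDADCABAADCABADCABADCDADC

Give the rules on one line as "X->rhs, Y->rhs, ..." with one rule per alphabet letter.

A->DC, B->DA, C->BA, D->A

  step 3 ⇒ step 4: ABAADCABADCDADCADCABA ⇒ DC·DA·DC·DC·A·BA·DC·DA·DC·A·BA·A·DC·A·BA·DC·A·BA·DC·DA·DC
    A ↦ DC
    B ↦ DA
    C ↦ BA
    D ↦ A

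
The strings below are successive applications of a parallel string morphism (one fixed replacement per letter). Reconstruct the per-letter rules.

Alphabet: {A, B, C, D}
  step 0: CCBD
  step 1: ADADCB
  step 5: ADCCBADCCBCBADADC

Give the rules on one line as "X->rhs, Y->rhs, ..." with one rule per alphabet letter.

  step 0 ⇒ step 1: CCBD ⇒ AD·AD·C·B
    B ↦ C
    C ↦ AD
    D ↦ B
    A ↦ C  (constrained at step 1)

A->C, B->C, C->AD, D->B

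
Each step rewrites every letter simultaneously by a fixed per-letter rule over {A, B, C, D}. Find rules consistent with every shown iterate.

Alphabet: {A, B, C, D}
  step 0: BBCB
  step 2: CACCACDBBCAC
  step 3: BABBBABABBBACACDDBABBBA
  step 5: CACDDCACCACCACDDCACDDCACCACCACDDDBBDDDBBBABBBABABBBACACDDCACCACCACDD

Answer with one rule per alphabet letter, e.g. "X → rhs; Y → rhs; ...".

A->BB, B->D, C->BA, D->CAC

  step 2 ⇒ step 3: CACCACDBBCAC ⇒ BA·BB·BA·BA·BB·BA·CAC·D·D·BA·BB·BA
    A ↦ BB
    B ↦ D
    C ↦ BA
    D ↦ CAC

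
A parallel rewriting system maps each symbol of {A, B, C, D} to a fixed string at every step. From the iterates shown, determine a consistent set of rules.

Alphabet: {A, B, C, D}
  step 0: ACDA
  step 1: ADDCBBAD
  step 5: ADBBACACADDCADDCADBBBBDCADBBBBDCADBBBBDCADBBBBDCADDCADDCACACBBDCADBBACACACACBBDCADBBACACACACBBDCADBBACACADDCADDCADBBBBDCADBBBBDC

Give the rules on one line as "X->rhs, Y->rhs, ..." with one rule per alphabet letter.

  step 0 ⇒ step 1: ACDA ⇒ AD·DC·BB·AD
    A ↦ AD
    C ↦ DC
    D ↦ BB
    B ↦ AC  (constrained at step 1)

A->AD, B->AC, C->DC, D->BB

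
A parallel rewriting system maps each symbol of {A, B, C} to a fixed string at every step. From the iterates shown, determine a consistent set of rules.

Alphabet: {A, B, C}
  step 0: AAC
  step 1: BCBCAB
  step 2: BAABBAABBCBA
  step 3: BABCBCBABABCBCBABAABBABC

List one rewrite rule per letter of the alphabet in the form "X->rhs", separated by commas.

A->BC, B->BA, C->AB

  step 2 ⇒ step 3: BAABBAABBCBA ⇒ BA·BC·BC·BA·BA·BC·BC·BA·BA·AB·BA·BC
    A ↦ BC
    B ↦ BA
    C ↦ AB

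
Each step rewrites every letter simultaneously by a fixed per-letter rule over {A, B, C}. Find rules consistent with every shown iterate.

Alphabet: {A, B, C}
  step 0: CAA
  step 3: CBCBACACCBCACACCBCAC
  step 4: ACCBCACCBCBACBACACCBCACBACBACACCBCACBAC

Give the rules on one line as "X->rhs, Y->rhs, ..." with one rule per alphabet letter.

  step 3 ⇒ step 4: CBCBACACCBCACACCBCAC ⇒ AC·CBC·AC·CBC·B·AC·B·AC·AC·CBC·AC·B·AC·B·AC·AC·CBC·AC·B·AC
    A ↦ B
    B ↦ CBC
    C ↦ AC

A->B, B->CBC, C->AC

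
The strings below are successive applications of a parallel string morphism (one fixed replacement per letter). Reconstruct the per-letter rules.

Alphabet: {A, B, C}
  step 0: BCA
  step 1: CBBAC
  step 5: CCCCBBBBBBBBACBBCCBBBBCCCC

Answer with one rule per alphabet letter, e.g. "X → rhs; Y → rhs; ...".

  step 0 ⇒ step 1: BCA ⇒ C·BB·AC
    A ↦ AC
    B ↦ C
    C ↦ BB

A->AC, B->C, C->BB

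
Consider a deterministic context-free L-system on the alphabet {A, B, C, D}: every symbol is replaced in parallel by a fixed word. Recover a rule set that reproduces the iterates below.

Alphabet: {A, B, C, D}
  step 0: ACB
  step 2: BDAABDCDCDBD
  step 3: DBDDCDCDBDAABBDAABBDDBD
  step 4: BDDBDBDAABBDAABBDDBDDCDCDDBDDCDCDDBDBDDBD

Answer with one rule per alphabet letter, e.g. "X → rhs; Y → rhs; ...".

  step 3 ⇒ step 4: DBDDCDCDBDAABBDAABBDDBD ⇒ BD·D·BD·BD·AAB·BD·AAB·BD·D·BD·DC·DC·D·D·BD·DC·DC·D·D·BD·BD·D·BD
    A ↦ DC
    B ↦ D
    C ↦ AAB
    D ↦ BD

A->DC, B->D, C->AAB, D->BD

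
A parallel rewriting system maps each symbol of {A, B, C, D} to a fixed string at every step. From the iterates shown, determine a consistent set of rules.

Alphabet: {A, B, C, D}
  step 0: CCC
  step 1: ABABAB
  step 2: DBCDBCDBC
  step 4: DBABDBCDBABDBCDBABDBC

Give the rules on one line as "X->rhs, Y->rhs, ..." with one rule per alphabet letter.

A->DB, B->C, C->AB, D->A

  step 1 ⇒ step 2: ABABAB ⇒ DB·C·DB·C·DB·C
    A ↦ DB
    B ↦ C
  step 0 ⇒ step 1: CCC ⇒ AB·AB·AB
    C ↦ AB
    D ↦ A  (constrained at step 2)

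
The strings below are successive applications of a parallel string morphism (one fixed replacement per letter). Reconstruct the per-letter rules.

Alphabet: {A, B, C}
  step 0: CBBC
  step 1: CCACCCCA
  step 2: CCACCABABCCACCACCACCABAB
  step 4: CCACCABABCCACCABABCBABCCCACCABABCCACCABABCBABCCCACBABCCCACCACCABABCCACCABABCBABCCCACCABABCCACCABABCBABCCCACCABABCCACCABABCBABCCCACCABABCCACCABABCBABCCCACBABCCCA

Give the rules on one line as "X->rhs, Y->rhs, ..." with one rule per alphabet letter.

  step 1 ⇒ step 2: CCACCCCA ⇒ CCA·CCA·BAB·CCA·CCA·CCA·CCA·BAB
    A ↦ BAB
    C ↦ CCA
  step 0 ⇒ step 1: CBBC ⇒ CCA·C·C·CCA
    B ↦ C

A->BAB, B->C, C->CCA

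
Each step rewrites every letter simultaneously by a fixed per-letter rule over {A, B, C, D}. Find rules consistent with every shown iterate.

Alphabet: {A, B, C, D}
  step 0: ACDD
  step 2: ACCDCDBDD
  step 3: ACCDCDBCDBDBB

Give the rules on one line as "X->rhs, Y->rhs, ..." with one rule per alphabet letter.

  step 2 ⇒ step 3: ACCDCDBDD ⇒ AC·CD·CD·B·CD·B·D·B·B
    A ↦ AC
    B ↦ D
    C ↦ CD
    D ↦ B

A->AC, B->D, C->CD, D->B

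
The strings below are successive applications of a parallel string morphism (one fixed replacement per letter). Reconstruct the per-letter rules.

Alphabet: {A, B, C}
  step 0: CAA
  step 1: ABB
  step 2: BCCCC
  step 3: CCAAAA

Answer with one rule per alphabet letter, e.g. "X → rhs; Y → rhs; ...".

A->B, B->CC, C->A

  step 2 ⇒ step 3: BCCCC ⇒ CC·A·A·A·A
    B ↦ CC
    C ↦ A
  step 0 ⇒ step 1: CAA ⇒ A·B·B
    A ↦ B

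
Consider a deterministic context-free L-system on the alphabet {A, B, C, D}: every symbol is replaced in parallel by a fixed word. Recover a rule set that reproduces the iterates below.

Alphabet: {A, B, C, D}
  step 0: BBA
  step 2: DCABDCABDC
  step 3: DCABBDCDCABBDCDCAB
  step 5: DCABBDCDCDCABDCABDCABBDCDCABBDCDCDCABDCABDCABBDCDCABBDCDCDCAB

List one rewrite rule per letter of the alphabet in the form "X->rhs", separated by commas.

  step 2 ⇒ step 3: DCABDCABDC ⇒ DC·AB·B·DC·DC·AB·B·DC·DC·AB
    A ↦ B
    B ↦ DC
    C ↦ AB
    D ↦ DC

A->B, B->DC, C->AB, D->DC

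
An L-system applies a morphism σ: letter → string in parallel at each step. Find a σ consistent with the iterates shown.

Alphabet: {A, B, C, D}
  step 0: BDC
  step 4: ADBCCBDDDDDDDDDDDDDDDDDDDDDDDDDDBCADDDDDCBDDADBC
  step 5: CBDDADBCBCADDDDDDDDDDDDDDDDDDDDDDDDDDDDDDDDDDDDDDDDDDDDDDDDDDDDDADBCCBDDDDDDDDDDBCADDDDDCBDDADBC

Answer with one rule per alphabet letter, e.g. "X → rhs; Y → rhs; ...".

A->CB, B->AD, C->BC, D->DD

  step 4 ⇒ step 5: ADBCCBDDDDDDDDDDDDDDDDDDDDDDDDDDBCADDDDDCBDDADBC ⇒ CB·DD·AD·BC·BC·AD·DD·DD·DD·DD·DD·DD·DD·DD·DD·DD·DD·DD·DD·DD·DD·DD·DD·DD·DD·DD·DD·DD·DD·DD·DD·DD·AD·BC·CB·DD·DD·DD·DD·DD·BC·AD·DD·DD·CB·DD·AD·BC
    A ↦ CB
    B ↦ AD
    C ↦ BC
    D ↦ DD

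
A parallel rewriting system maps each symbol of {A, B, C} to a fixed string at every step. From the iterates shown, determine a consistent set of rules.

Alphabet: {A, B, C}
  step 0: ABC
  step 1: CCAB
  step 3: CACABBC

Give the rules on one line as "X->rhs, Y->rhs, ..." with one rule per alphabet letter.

A->C, B->CA, C->B

  step 0 ⇒ step 1: ABC ⇒ C·CA·B
    A ↦ C
    B ↦ CA
    C ↦ B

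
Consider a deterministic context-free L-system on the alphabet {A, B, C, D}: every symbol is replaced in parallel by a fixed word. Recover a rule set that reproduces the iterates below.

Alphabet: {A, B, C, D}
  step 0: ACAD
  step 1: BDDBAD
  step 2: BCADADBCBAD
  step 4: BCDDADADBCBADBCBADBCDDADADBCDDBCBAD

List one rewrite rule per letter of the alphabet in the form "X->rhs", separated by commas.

  step 1 ⇒ step 2: BDDBAD ⇒ BC·AD·AD·BC·B·AD
    A ↦ B
    B ↦ BC
    D ↦ AD
  step 0 ⇒ step 1: ACAD ⇒ B·DD·B·AD
    C ↦ DD

A->B, B->BC, C->DD, D->AD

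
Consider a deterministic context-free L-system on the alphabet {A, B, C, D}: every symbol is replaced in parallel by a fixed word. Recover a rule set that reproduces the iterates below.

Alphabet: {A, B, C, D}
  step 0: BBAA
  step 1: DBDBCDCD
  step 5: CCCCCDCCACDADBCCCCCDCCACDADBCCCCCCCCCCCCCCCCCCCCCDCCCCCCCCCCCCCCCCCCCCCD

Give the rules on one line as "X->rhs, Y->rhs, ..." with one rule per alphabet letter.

A->CD, B->DB, C->CC, D->A

  step 0 ⇒ step 1: BBAA ⇒ DB·DB·CD·CD
    A ↦ CD
    B ↦ DB
    C ↦ CC  (constrained at step 1)
    D ↦ A  (constrained at step 1)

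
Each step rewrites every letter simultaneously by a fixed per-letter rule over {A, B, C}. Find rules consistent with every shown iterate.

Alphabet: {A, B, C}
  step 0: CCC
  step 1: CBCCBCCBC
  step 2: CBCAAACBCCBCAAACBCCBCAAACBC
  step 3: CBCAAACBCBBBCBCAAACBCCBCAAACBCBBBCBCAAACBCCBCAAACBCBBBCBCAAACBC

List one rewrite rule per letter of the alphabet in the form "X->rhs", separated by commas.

  step 2 ⇒ step 3: CBCAAACBCCBCAAACBCCBCAAACBC ⇒ CBC·AAA·CBC·B·B·B·CBC·AAA·CBC·CBC·AAA·CBC·B·B·B·CBC·AAA·CBC·CBC·AAA·CBC·B·B·B·CBC·AAA·CBC
    A ↦ B
    B ↦ AAA
    C ↦ CBC

A->B, B->AAA, C->CBC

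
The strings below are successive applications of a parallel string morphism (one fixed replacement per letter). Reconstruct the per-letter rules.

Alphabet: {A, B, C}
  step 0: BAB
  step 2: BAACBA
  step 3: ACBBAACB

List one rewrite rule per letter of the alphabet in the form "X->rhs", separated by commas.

A->B, B->AC, C->A

  step 2 ⇒ step 3: BAACBA ⇒ AC·B·B·A·AC·B
    A ↦ B
    B ↦ AC
    C ↦ A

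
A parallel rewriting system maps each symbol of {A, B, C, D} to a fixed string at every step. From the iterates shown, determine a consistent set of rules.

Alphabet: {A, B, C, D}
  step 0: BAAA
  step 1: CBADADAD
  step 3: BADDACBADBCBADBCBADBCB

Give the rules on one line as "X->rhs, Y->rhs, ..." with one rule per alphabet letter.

  step 0 ⇒ step 1: BAAA ⇒ CB·AD·AD·AD
    A ↦ AD
    B ↦ CB
    C ↦ DA  (constrained at step 1)
    D ↦ B  (constrained at step 1)

A->AD, B->CB, C->DA, D->B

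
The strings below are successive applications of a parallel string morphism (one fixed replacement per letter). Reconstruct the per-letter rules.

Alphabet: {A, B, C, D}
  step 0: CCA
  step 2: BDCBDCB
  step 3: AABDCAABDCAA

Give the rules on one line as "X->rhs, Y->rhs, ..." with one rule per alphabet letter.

  step 2 ⇒ step 3: BDCBDCB ⇒ AA·B·DC·AA·B·DC·AA
    B ↦ AA
    C ↦ DC
    D ↦ B
    A ↦ D  (constrained at step 0)

A->D, B->AA, C->DC, D->B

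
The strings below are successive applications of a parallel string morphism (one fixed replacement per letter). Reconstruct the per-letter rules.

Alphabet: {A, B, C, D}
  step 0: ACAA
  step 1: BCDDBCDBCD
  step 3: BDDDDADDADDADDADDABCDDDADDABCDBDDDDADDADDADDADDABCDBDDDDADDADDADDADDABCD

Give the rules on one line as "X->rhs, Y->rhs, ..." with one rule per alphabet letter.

A->BCD, B->BDD, C->D, D->DDA

  step 0 ⇒ step 1: ACAA ⇒ BCD·D·BCD·BCD
    A ↦ BCD
    C ↦ D
    B ↦ BDD  (constrained at step 1)
    D ↦ DDA  (constrained at step 1)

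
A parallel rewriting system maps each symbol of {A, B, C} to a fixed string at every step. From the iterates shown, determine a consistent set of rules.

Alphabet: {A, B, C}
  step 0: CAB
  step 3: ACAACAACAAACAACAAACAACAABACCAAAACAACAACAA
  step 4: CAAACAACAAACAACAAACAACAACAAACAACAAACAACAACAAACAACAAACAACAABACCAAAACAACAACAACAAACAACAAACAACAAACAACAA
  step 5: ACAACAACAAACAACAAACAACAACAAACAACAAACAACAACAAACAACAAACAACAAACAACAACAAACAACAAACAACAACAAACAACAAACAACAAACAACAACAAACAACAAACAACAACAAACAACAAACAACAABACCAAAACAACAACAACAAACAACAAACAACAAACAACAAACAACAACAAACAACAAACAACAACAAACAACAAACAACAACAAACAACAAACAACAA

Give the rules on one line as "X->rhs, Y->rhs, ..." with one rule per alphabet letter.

A->CAA, B->BAC, C->A

  step 4 ⇒ step 5: CAAACAACAAACAACAAACAACAACAAACAACAAACAACAACAAACAACAAACAACAABACCAAAACAACAACAACAAACAACAAACAACAAACAACAA ⇒ A·CAA·CAA·CAA·A·CAA·CAA·A·CAA·CAA·CAA·A·CAA·CAA·A·CAA·CAA·CAA·A·CAA·CAA·A·CAA·CAA·A·CAA·CAA·CAA·A·CAA·CAA·A·CAA·CAA·CAA·A·CAA·CAA·A·CAA·CAA·A·CAA·CAA·CAA·A·CAA·CAA·A·CAA·CAA·CAA·A·CAA·CAA·A·CAA·CAA·BAC·CAA·A·A·CAA·CAA·CAA·CAA·A·CAA·CAA·A·CAA·CAA·A·CAA·CAA·A·CAA·CAA·CAA·A·CAA·CAA·A·CAA·CAA·CAA·A·CAA·CAA·A·CAA·CAA·CAA·A·CAA·CAA·A·CAA·CAA
    A ↦ CAA
    B ↦ BAC
    C ↦ A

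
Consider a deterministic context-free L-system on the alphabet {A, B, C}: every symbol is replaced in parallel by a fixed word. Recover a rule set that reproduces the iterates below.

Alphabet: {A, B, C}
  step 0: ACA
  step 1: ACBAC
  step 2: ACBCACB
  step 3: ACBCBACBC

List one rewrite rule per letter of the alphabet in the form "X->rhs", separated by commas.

  step 2 ⇒ step 3: ACBCACB ⇒ AC·B·C·B·AC·B·C
    A ↦ AC
    B ↦ C
    C ↦ B

A->AC, B->C, C->B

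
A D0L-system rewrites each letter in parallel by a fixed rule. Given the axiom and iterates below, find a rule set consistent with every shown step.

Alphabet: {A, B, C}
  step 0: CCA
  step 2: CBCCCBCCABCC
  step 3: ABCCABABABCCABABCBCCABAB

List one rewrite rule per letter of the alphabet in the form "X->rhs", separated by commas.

A->CB, B->CC, C->AB

  step 2 ⇒ step 3: CBCCCBCCABCC ⇒ AB·CC·AB·AB·AB·CC·AB·AB·CB·CC·AB·AB
    A ↦ CB
    B ↦ CC
    C ↦ AB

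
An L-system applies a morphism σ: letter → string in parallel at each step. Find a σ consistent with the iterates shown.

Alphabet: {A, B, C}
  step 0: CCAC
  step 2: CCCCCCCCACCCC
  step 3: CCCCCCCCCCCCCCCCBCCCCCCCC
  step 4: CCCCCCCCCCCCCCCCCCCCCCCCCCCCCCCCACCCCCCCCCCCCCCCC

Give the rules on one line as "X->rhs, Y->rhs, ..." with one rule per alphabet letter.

A->B, B->A, C->CC

  step 3 ⇒ step 4: CCCCCCCCCCCCCCCCBCCCCCCCC ⇒ CC·CC·CC·CC·CC·CC·CC·CC·CC·CC·CC·CC·CC·CC·CC·CC·A·CC·CC·CC·CC·CC·CC·CC·CC
    B ↦ A
    C ↦ CC
  step 2 ⇒ step 3: CCCCCCCCACCCC ⇒ CC·CC·CC·CC·CC·CC·CC·CC·B·CC·CC·CC·CC
    A ↦ B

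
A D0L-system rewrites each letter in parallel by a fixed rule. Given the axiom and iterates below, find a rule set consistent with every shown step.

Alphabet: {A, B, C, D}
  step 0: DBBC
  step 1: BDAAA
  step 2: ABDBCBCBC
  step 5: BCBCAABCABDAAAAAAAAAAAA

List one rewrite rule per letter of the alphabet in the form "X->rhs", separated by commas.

  step 1 ⇒ step 2: BDAAA ⇒ A·BD·BC·BC·BC
    A ↦ BC
    B ↦ A
    D ↦ BD
  step 0 ⇒ step 1: DBBC ⇒ BD·A·A·A
    C ↦ A

A->BC, B->A, C->A, D->BD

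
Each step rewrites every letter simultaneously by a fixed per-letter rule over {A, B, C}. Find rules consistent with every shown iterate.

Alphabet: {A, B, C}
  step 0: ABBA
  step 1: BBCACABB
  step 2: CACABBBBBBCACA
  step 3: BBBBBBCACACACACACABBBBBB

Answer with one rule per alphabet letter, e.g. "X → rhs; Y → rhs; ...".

A->BB, B->CA, C->B

  step 2 ⇒ step 3: CACABBBBBBCACA ⇒ B·BB·B·BB·CA·CA·CA·CA·CA·CA·B·BB·B·BB
    A ↦ BB
    B ↦ CA
    C ↦ B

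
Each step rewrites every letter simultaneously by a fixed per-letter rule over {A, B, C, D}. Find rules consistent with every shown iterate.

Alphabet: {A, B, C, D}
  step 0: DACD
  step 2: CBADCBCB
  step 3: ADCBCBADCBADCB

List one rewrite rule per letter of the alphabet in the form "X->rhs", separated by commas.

  step 2 ⇒ step 3: CBADCBCB ⇒ AD·CB·C·B·AD·CB·AD·CB
    A ↦ C
    B ↦ CB
    C ↦ AD
    D ↦ B

A->C, B->CB, C->AD, D->B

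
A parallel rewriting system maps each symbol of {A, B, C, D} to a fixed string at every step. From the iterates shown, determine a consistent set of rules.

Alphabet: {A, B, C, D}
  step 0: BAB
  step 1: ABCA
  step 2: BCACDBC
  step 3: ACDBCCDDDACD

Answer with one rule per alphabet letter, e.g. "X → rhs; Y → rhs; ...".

A->BC, B->A, C->CD, D->DD

  step 2 ⇒ step 3: BCACDBC ⇒ A·CD·BC·CD·DD·A·CD
    A ↦ BC
    B ↦ A
    C ↦ CD
    D ↦ DD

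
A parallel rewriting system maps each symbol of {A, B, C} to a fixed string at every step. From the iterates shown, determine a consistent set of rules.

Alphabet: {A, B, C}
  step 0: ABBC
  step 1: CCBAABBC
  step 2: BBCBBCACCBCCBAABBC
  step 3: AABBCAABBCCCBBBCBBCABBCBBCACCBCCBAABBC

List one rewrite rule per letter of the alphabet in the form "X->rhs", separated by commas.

A->CCB, B->A, C->BBC

  step 2 ⇒ step 3: BBCBBCACCBCCBAABBC ⇒ A·A·BBC·A·A·BBC·CCB·BBC·BBC·A·BBC·BBC·A·CCB·CCB·A·A·BBC
    A ↦ CCB
    B ↦ A
    C ↦ BBC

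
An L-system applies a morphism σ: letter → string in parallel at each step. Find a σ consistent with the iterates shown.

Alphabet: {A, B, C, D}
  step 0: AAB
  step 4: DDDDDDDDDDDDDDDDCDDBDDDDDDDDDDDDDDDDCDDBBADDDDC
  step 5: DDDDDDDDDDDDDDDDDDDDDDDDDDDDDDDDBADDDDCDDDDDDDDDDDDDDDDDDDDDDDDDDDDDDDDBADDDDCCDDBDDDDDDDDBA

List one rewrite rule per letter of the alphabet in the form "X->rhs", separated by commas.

  step 4 ⇒ step 5: DDDDDDDDDDDDDDDDCDDBDDDDDDDDDDDDDDDDCDDBBADDDDC ⇒ DD·DD·DD·DD·DD·DD·DD·DD·DD·DD·DD·DD·DD·DD·DD·DD·BA·DD·DD·C·DD·DD·DD·DD·DD·DD·DD·DD·DD·DD·DD·DD·DD·DD·DD·DD·BA·DD·DD·C·C·DDB·DD·DD·DD·DD·BA
    A ↦ DDB
    B ↦ C
    C ↦ BA
    D ↦ DD

A->DDB, B->C, C->BA, D->DD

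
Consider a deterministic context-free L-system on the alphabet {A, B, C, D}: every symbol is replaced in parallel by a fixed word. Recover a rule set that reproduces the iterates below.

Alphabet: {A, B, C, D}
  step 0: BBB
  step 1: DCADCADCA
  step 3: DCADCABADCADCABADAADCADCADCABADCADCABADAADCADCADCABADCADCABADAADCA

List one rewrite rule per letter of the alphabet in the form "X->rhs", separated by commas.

A->DCA, B->DCA, C->DAA, D->BA

  step 0 ⇒ step 1: BBB ⇒ DCA·DCA·DCA
    B ↦ DCA
    A ↦ DCA  (constrained at step 1)
    C ↦ DAA  (constrained at step 1)
    D ↦ BA  (constrained at step 1)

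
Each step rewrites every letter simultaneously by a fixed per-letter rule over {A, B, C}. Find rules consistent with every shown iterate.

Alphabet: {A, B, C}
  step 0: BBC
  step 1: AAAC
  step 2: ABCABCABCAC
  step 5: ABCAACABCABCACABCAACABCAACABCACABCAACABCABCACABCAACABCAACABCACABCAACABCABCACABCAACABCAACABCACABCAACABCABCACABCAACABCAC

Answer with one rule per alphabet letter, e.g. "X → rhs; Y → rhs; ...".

A->ABC, B->A, C->AC

  step 1 ⇒ step 2: AAAC ⇒ ABC·ABC·ABC·AC
    A ↦ ABC
    C ↦ AC
  step 0 ⇒ step 1: BBC ⇒ A·A·AC
    B ↦ A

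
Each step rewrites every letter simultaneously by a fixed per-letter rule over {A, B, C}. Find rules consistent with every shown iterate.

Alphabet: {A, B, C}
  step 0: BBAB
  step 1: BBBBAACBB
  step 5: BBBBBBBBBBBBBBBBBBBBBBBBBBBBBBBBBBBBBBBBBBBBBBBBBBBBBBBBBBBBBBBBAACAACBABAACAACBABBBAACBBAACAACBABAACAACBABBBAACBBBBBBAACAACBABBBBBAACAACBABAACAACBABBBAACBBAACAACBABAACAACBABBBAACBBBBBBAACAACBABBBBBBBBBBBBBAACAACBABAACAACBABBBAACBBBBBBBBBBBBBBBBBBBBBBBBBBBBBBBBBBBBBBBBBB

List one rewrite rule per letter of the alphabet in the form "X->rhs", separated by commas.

  step 0 ⇒ step 1: BBAB ⇒ BB·BB·AAC·BB
    A ↦ AAC
    B ↦ BB
    C ↦ BAB  (constrained at step 1)

A->AAC, B->BB, C->BAB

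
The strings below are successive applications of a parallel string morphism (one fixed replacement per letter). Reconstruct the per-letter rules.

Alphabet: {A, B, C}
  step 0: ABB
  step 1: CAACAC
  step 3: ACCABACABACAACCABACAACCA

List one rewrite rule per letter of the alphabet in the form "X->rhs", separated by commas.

A->CA, B->AC, C->BA

  step 0 ⇒ step 1: ABB ⇒ CA·AC·AC
    A ↦ CA
    B ↦ AC
    C ↦ BA  (constrained at step 1)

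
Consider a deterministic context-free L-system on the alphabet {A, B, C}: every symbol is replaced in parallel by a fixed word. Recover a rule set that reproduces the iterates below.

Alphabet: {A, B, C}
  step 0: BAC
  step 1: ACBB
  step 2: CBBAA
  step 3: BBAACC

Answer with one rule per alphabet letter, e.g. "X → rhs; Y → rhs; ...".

  step 2 ⇒ step 3: CBBAA ⇒ BB·A·A·C·C
    A ↦ C
    B ↦ A
    C ↦ BB

A->C, B->A, C->BB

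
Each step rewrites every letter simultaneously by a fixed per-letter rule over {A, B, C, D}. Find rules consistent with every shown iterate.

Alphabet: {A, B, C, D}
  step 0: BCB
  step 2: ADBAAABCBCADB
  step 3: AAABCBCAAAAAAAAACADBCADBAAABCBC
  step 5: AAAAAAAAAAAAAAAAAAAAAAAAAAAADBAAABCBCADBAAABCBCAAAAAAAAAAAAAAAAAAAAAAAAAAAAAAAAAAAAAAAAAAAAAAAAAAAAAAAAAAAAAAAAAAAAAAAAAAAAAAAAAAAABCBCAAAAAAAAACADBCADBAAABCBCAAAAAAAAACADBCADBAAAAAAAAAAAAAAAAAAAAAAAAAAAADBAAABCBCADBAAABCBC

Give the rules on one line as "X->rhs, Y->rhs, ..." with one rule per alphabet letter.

  step 2 ⇒ step 3: ADBAAABCBCADB ⇒ AAA·BCB·C·AAA·AAA·AAA·C·ADB·C·ADB·AAA·BCB·C
    A ↦ AAA
    B ↦ C
    C ↦ ADB
    D ↦ BCB

A->AAA, B->C, C->ADB, D->BCB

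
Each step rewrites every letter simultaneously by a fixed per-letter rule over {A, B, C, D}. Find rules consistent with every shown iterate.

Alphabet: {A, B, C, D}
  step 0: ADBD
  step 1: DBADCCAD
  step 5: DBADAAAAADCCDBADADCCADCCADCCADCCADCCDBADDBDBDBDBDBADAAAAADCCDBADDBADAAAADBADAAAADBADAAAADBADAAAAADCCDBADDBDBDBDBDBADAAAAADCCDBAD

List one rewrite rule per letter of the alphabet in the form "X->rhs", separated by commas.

  step 0 ⇒ step 1: ADBD ⇒ DB·AD·CC·AD
    A ↦ DB
    B ↦ CC
    D ↦ AD
    C ↦ AA  (constrained at step 1)

A->DB, B->CC, C->AA, D->AD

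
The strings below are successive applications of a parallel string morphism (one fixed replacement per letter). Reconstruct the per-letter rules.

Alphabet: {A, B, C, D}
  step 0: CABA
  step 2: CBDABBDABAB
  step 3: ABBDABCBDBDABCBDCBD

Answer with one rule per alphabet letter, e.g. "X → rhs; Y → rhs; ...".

A->C, B->BD, C->AB, D->AB

  step 2 ⇒ step 3: CBDABBDABAB ⇒ AB·BD·AB·C·BD·BD·AB·C·BD·C·BD
    A ↦ C
    B ↦ BD
    C ↦ AB
    D ↦ AB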